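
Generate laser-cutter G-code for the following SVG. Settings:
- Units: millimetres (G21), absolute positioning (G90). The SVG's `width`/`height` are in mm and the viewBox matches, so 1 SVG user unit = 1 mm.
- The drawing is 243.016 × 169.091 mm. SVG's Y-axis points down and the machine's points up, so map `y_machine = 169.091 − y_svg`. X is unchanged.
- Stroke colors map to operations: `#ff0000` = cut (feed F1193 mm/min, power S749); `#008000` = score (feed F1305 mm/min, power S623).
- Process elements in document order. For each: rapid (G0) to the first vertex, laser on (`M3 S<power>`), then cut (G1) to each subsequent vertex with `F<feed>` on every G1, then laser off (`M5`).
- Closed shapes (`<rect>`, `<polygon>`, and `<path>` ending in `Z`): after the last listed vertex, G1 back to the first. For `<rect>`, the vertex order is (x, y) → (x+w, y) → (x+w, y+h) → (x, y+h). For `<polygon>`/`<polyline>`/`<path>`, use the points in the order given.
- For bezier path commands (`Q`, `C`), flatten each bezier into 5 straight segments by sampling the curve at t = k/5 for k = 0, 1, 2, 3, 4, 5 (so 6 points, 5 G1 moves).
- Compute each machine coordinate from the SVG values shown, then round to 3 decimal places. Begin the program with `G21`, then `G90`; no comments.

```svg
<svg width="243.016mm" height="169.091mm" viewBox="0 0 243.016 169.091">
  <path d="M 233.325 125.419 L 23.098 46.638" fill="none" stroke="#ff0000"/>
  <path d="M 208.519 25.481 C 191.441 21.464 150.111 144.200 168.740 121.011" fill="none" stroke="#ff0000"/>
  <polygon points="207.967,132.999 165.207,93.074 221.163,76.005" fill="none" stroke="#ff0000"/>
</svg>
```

1 u = 1 mm; y_m = 169.091 − y.

[1] `<path>` line segment, #ff0000→cut S749 F1193: (233.325,43.672) → (23.098,122.453)

[2] `<path>` cubic bezier, #ff0000→cut S749 F1193: (208.519,143.610) → (196.036,132.991) → (181.774,105.040) → (169.776,72.846) → (164.084,49.496) → (168.740,48.080)

[3] `<polygon>` regular polygon, #ff0000→cut S749 F1193: (207.967,36.092) → (165.207,76.017) → (221.163,93.086) → (207.967,36.092) (closed)

G21
G90
G0 X233.325 Y43.672
M3 S749
G1 X23.098 Y122.453 F1193
M5
G0 X208.519 Y143.610
M3 S749
G1 X196.036 Y132.991 F1193
G1 X181.774 Y105.040 F1193
G1 X169.776 Y72.846 F1193
G1 X164.084 Y49.496 F1193
G1 X168.740 Y48.080 F1193
M5
G0 X207.967 Y36.092
M3 S749
G1 X165.207 Y76.017 F1193
G1 X221.163 Y93.086 F1193
G1 X207.967 Y36.092 F1193
M5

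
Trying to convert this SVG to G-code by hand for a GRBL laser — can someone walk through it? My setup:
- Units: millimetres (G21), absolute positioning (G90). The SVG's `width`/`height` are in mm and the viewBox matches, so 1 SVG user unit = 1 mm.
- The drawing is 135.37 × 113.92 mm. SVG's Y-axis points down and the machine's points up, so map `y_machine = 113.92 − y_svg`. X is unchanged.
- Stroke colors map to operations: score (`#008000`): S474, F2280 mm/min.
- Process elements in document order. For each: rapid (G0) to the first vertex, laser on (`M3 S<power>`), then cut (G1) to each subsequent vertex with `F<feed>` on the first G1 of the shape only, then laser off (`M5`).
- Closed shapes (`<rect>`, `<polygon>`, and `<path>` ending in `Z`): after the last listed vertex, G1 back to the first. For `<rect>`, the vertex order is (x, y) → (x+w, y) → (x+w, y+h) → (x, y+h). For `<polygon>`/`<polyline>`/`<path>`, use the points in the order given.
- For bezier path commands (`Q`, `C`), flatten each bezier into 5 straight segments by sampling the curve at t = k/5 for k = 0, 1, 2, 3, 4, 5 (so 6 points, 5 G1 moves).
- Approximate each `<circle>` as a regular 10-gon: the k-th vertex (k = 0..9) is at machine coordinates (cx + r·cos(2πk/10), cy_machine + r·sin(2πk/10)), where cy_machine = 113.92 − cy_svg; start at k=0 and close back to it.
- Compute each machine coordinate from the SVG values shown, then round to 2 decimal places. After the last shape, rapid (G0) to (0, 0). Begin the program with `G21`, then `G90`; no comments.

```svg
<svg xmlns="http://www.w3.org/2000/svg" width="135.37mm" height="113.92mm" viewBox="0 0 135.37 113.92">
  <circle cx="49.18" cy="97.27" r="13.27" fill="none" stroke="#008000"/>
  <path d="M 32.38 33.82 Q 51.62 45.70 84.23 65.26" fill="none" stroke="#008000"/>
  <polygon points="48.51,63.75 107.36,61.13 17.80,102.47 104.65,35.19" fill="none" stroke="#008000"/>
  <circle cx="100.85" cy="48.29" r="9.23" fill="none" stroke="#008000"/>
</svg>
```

G21
G90
G0 X62.45 Y16.65
M3 S474
G1 X59.92 Y24.45 F2280
G1 X53.28 Y29.27
G1 X45.08 Y29.27
G1 X38.44 Y24.45
G1 X35.91 Y16.65
G1 X38.44 Y8.85
G1 X45.08 Y4.03
G1 X53.28 Y4.03
G1 X59.92 Y8.85
G1 X62.45 Y16.65
M5
G0 X32.38 Y80.10
M3 S474
G1 X40.61 Y75.04 F2280
G1 X49.91 Y69.37
G1 X60.28 Y63.08
G1 X71.72 Y56.18
G1 X84.23 Y48.66
M5
G0 X48.51 Y50.17
M3 S474
G1 X107.36 Y52.79 F2280
G1 X17.80 Y11.45
G1 X104.65 Y78.73
G1 X48.51 Y50.17
M5
G0 X110.08 Y65.63
M3 S474
G1 X108.32 Y71.06 F2280
G1 X103.70 Y74.41
G1 X98.00 Y74.41
G1 X93.38 Y71.06
G1 X91.62 Y65.63
G1 X93.38 Y60.20
G1 X98.00 Y56.85
G1 X103.70 Y56.85
G1 X108.32 Y60.20
G1 X110.08 Y65.63
M5
G0 X0.00 Y0.00

1 u = 1 mm; y_m = 113.92 − y.

[1] `<circle>` circle, #008000→score S474 F2280: (62.45,16.65) → (59.92,24.45) → (53.28,29.27) → (45.08,29.27) → (38.44,24.45) → (35.91,16.65) → (38.44,8.85) → (45.08,4.03) → (53.28,4.03) → (59.92,8.85) → (62.45,16.65) (closed)

[2] `<path>` quadratic bezier, #008000→score S474 F2280: (32.38,80.10) → (40.61,75.04) → (49.91,69.37) → (60.28,63.08) → (71.72,56.18) → (84.23,48.66)

[3] `<polygon>` closed polygon, #008000→score S474 F2280: (48.51,50.17) → (107.36,52.79) → (17.80,11.45) → (104.65,78.73) → (48.51,50.17) (closed)

[4] `<circle>` circle, #008000→score S474 F2280: (110.08,65.63) → (108.32,71.06) → (103.70,74.41) → (98.00,74.41) → (93.38,71.06) → (91.62,65.63) → (93.38,60.20) → (98.00,56.85) → (103.70,56.85) → (108.32,60.20) → (110.08,65.63) (closed)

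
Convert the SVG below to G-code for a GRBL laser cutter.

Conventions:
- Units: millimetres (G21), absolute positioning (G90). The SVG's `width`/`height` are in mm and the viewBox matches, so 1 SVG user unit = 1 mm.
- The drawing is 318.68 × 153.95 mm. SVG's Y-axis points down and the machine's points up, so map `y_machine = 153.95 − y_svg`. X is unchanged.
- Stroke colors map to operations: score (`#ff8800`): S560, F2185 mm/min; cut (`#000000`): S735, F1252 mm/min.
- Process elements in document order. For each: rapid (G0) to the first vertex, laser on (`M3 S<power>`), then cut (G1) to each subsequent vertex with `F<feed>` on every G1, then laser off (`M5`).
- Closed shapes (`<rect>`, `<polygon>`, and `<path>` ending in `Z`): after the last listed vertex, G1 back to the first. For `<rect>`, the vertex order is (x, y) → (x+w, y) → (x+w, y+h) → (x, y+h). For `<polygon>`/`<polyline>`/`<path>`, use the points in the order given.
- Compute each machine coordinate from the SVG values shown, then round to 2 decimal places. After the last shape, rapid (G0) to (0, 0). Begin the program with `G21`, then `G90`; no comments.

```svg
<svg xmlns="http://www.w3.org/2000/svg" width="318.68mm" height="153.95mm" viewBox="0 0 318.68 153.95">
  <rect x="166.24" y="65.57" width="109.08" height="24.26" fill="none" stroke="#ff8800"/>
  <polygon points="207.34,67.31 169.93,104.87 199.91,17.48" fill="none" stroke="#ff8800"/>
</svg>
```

1 u = 1 mm; y_m = 153.95 − y.

[1] `<rect>` rectangle, #ff8800→score S560 F2185: (166.24,88.38) → (275.32,88.38) → (275.32,64.12) → (166.24,64.12) → (166.24,88.38) (closed)

[2] `<polygon>` closed polygon, #ff8800→score S560 F2185: (207.34,86.64) → (169.93,49.08) → (199.91,136.47) → (207.34,86.64) (closed)

G21
G90
G0 X166.24 Y88.38
M3 S560
G1 X275.32 Y88.38 F2185
G1 X275.32 Y64.12 F2185
G1 X166.24 Y64.12 F2185
G1 X166.24 Y88.38 F2185
M5
G0 X207.34 Y86.64
M3 S560
G1 X169.93 Y49.08 F2185
G1 X199.91 Y136.47 F2185
G1 X207.34 Y86.64 F2185
M5
G0 X0.00 Y0.00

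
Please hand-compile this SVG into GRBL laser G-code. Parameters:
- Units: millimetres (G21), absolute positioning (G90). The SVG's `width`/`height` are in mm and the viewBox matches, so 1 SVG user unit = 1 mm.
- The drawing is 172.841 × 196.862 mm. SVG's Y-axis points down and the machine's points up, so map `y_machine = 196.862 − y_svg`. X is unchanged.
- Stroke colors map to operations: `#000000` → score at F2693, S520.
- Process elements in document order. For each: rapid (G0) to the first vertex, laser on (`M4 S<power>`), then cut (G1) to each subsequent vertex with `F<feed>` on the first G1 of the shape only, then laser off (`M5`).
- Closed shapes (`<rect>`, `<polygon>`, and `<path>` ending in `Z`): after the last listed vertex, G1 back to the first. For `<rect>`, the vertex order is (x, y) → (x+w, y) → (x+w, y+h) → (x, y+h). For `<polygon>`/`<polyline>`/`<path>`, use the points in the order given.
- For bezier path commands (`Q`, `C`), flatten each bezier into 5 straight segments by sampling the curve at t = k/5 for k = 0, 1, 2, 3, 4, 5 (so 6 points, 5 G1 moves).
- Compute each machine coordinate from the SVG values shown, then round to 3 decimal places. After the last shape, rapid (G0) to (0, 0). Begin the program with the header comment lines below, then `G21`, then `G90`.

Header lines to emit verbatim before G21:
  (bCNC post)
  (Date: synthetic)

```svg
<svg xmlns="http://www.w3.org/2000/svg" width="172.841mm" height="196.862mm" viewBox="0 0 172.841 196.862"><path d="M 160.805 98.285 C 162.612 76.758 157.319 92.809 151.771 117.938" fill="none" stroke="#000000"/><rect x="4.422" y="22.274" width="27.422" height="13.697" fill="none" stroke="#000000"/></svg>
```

(bCNC post)
(Date: synthetic)
G21
G90
G0 X160.805 Y98.577
M4 S520
G1 X161.092 Y107.212 F2693
G1 X160.003 Y108.196
G1 X157.868 Y102.897
G1 X155.014 Y92.684
G1 X151.771 Y78.924
M5
G0 X4.422 Y174.588
M4 S520
G1 X31.844 Y174.588 F2693
G1 X31.844 Y160.891
G1 X4.422 Y160.891
G1 X4.422 Y174.588
M5
G0 X0.000 Y0.000

Since the viewBox matches the mm dimensions, user units are millimetres directly. The only transform is the Y-flip y_m = 196.862 − y_svg.

Shape 1 is a cubic bezier drawn with `<path>`. Its stroke #000000 means score at S520, F2693. After flipping Y the toolpath is (160.805,98.577) → (161.092,107.212) → (160.003,108.196) → (157.868,102.897) → (155.014,92.684) → (151.771,78.924).

Shape 2 is a rectangle drawn with `<rect>`. Its stroke #000000 means score at S520, F2693. After flipping Y the toolpath is (4.422,174.588) → (31.844,174.588) → (31.844,160.891) → (4.422,160.891) → (4.422,174.588), returning to the start.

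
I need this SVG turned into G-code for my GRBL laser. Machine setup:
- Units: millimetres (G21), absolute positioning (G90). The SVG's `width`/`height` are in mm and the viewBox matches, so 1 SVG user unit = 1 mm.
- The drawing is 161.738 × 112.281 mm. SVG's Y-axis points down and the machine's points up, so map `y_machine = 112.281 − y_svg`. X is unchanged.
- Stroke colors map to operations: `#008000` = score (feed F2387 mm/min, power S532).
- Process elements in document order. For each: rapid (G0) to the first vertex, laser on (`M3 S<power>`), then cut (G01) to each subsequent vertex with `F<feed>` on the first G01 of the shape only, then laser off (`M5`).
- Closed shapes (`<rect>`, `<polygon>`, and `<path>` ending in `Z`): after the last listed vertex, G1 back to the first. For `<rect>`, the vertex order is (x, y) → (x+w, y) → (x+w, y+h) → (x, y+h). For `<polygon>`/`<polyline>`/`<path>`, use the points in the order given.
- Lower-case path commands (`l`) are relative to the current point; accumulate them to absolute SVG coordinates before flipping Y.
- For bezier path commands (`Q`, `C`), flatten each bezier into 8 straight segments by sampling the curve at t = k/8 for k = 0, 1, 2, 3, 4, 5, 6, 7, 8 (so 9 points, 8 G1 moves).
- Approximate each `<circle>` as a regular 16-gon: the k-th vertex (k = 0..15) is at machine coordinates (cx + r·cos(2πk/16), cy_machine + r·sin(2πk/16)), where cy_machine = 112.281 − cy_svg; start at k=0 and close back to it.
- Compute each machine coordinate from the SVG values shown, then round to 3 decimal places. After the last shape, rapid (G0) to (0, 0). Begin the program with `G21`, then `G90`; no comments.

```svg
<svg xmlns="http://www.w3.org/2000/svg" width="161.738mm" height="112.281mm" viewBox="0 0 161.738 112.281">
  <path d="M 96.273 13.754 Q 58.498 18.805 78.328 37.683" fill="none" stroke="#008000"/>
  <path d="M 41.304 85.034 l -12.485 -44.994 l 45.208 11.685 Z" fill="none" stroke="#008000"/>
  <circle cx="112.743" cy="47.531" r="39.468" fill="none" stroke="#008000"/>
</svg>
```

Since the viewBox matches the mm dimensions, user units are millimetres directly. The only transform is the Y-flip y_m = 112.281 − y_svg.

Shape 1 is a quadratic bezier drawn with `<path>`. Its stroke #008000 means score at S532, F2387. After flipping Y the toolpath is (96.273,98.527) → (87.729,97.048) → (80.986,95.137) → (76.042,92.794) → (72.899,90.019) → (71.556,86.812) → (72.013,83.173) → (74.271,79.101) → (78.328,74.598).

Shape 2 is a regular polygon drawn with `<path>`. Its stroke #008000 means score at S532, F2387. After flipping Y the toolpath is (41.304,27.247) → (28.819,72.241) → (74.027,60.556) → (41.304,27.247), returning to the start.

Shape 3 is a circle drawn with `<circle>`. Its stroke #008000 means score at S532, F2387. After flipping Y the toolpath is (152.211,64.750) → (149.207,79.854) → (140.651,92.658) → (127.847,101.214) → (112.743,104.218) → (97.639,101.214) → (84.835,92.658) → (76.279,79.854) → (73.275,64.750) → (76.279,49.646) → (84.835,36.842) → (97.639,28.286) → (112.743,25.282) → (127.847,28.286) → (140.651,36.842) → (149.207,49.646) → (152.211,64.750), returning to the start.

G21
G90
G0 X96.273 Y98.527
M3 S532
G01 X87.729 Y97.048 F2387
G01 X80.986 Y95.137
G01 X76.042 Y92.794
G01 X72.899 Y90.019
G01 X71.556 Y86.812
G01 X72.013 Y83.173
G01 X74.271 Y79.101
G01 X78.328 Y74.598
M5
G0 X41.304 Y27.247
M3 S532
G01 X28.819 Y72.241 F2387
G01 X74.027 Y60.556
G01 X41.304 Y27.247
M5
G0 X152.211 Y64.750
M3 S532
G01 X149.207 Y79.854 F2387
G01 X140.651 Y92.658
G01 X127.847 Y101.214
G01 X112.743 Y104.218
G01 X97.639 Y101.214
G01 X84.835 Y92.658
G01 X76.279 Y79.854
G01 X73.275 Y64.750
G01 X76.279 Y49.646
G01 X84.835 Y36.842
G01 X97.639 Y28.286
G01 X112.743 Y25.282
G01 X127.847 Y28.286
G01 X140.651 Y36.842
G01 X149.207 Y49.646
G01 X152.211 Y64.750
M5
G0 X0.000 Y0.000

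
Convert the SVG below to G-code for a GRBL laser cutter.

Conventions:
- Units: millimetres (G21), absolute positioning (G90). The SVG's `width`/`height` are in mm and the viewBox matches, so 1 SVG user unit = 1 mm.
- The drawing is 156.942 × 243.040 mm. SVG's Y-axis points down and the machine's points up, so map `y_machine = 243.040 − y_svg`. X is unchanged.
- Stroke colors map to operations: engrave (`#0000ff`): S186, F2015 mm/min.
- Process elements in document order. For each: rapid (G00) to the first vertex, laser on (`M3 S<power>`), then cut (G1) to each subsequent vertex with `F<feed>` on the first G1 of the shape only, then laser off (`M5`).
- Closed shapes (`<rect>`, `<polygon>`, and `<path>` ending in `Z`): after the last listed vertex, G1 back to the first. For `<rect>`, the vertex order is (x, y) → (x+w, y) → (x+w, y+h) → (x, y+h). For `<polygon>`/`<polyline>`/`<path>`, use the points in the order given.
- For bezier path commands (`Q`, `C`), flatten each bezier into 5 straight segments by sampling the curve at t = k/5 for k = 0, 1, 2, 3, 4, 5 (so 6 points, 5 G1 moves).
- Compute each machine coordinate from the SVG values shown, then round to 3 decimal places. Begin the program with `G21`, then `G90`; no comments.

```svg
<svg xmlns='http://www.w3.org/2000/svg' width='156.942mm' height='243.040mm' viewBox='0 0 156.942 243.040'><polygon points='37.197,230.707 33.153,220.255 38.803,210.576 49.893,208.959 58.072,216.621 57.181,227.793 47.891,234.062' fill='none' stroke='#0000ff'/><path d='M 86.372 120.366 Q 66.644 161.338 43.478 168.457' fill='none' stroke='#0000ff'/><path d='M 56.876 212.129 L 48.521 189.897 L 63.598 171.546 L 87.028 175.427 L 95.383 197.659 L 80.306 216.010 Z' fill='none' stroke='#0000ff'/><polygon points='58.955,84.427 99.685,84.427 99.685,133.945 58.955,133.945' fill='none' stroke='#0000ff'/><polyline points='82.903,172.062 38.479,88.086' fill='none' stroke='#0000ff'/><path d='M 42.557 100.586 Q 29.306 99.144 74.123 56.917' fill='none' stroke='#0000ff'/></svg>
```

G21
G90
G00 X37.197 Y12.333
M3 S186
G1 X33.153 Y22.785 F2015
G1 X38.803 Y32.464
G1 X49.893 Y34.081
G1 X58.072 Y26.419
G1 X57.181 Y15.247
G1 X47.891 Y8.978
G1 X37.197 Y12.333
M5
G00 X86.372 Y122.674
M3 S186
G1 X78.343 Y107.639 F2015
G1 X70.040 Y95.313
G1 X61.461 Y85.695
G1 X52.607 Y78.785
G1 X43.478 Y74.583
M5
G00 X56.876 Y30.911
M3 S186
G1 X48.521 Y53.143 F2015
G1 X63.598 Y71.494
G1 X87.028 Y67.613
G1 X95.383 Y45.381
G1 X80.306 Y27.030
G1 X56.876 Y30.911
M5
G00 X58.955 Y158.613
M3 S186
G1 X99.685 Y158.613 F2015
G1 X99.685 Y109.095
G1 X58.955 Y109.095
G1 X58.955 Y158.613
M5
G00 X82.903 Y70.978
M3 S186
G1 X38.479 Y154.954 F2015
M5
G00 X42.557 Y142.454
M3 S186
G1 X39.579 Y144.662 F2015
G1 X41.247 Y150.133
G1 X47.560 Y158.867
G1 X58.519 Y170.864
G1 X74.123 Y186.123
M5

Since the viewBox matches the mm dimensions, user units are millimetres directly. The only transform is the Y-flip y_m = 243.040 − y_svg.

Shape 1 is a regular polygon drawn with `<polygon>`. Its stroke #0000ff means engrave at S186, F2015. After flipping Y the toolpath is (37.197,12.333) → (33.153,22.785) → (38.803,32.464) → (49.893,34.081) → (58.072,26.419) → (57.181,15.247) → (47.891,8.978) → (37.197,12.333), returning to the start.

Shape 2 is a quadratic bezier drawn with `<path>`. Its stroke #0000ff means engrave at S186, F2015. After flipping Y the toolpath is (86.372,122.674) → (78.343,107.639) → (70.040,95.313) → (61.461,85.695) → (52.607,78.785) → (43.478,74.583).

Shape 3 is a regular polygon drawn with `<path>`. Its stroke #0000ff means engrave at S186, F2015. After flipping Y the toolpath is (56.876,30.911) → (48.521,53.143) → (63.598,71.494) → (87.028,67.613) → (95.383,45.381) → (80.306,27.030) → (56.876,30.911), returning to the start.

Shape 4 is a rectangle drawn with `<polygon>`. Its stroke #0000ff means engrave at S186, F2015. After flipping Y the toolpath is (58.955,158.613) → (99.685,158.613) → (99.685,109.095) → (58.955,109.095) → (58.955,158.613), returning to the start.

Shape 5 is a line segment drawn with `<polyline>`. Its stroke #0000ff means engrave at S186, F2015. After flipping Y the toolpath is (82.903,70.978) → (38.479,154.954).

Shape 6 is a quadratic bezier drawn with `<path>`. Its stroke #0000ff means engrave at S186, F2015. After flipping Y the toolpath is (42.557,142.454) → (39.579,144.662) → (41.247,150.133) → (47.560,158.867) → (58.519,170.864) → (74.123,186.123).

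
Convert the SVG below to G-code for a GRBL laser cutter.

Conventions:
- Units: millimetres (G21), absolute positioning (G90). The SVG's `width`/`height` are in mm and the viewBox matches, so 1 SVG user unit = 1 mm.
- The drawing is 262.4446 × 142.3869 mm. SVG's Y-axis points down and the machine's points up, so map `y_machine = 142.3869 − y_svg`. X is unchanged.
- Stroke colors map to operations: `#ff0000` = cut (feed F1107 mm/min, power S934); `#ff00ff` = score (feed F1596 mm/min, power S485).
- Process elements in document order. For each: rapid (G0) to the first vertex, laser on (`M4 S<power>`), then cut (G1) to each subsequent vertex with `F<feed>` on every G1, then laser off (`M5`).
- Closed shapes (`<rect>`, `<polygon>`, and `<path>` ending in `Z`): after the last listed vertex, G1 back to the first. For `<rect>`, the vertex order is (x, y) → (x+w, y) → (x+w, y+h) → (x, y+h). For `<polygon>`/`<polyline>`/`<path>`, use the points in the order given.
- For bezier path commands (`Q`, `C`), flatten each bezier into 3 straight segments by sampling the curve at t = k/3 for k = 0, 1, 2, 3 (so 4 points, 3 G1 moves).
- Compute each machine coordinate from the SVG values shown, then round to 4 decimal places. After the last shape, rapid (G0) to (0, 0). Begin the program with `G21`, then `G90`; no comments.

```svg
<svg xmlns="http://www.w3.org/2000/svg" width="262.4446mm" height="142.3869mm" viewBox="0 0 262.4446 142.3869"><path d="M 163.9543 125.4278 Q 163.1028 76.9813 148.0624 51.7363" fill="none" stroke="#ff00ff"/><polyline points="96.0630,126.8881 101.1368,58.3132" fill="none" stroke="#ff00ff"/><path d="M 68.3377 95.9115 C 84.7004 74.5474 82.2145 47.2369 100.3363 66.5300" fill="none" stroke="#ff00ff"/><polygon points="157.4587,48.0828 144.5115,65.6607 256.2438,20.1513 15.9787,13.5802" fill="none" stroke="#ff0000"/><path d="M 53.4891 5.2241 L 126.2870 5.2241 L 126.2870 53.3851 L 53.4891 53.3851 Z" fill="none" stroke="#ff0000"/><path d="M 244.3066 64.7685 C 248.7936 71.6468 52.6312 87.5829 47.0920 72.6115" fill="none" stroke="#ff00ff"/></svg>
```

viewBox `0 0 262.4446 142.3869` with mm width/height → 1 unit = 1 mm. Flip: y_m = 142.3869 − y_svg.

**Shape 1** — `<path>` quadratic bezier, stroke `#ff00ff` → score (S485, F1596). Control points (SVG): P0=(163.9543,125.4278), P1=(163.1028,76.9813), P2=(148.0624,51.7363); sampled at t=k/3. Machine vertices: (163.9543,16.9591) → (161.8101,46.6788) → (156.5128,71.2427) → (148.0624,90.6506). Open path.

**Shape 2** — `<polyline>` line segment, stroke `#ff00ff` → score (S485, F1596). Machine vertices: (96.0630,15.4988) → (101.1368,84.0737). Open path.

**Shape 3** — `<path>` cubic bezier, stroke `#ff00ff` → score (S485, F1596). Control points (SVG): P0=(68.3377,95.9115), P1=(84.7004,74.5474), P2=(82.2145,47.2369), P3=(100.3363,66.5300); sampled at t=k/3. Machine vertices: (68.3377,46.4754) → (79.8789,67.8753) → (87.6224,81.5618) → (100.3363,75.8569). Open path.

**Shape 4** — `<polygon>` closed polygon, stroke `#ff0000` → cut (S934, F1107). Machine vertices: (157.4587,94.3041) → (144.5115,76.7262) → (256.2438,122.2356) → (15.9787,128.8067) → (157.4587,94.3041). Closed: final G1 returns to the first vertex.

**Shape 5** — `<path>` rectangle, stroke `#ff0000` → cut (S934, F1107). Machine vertices: (53.4891,137.1628) → (126.2870,137.1628) → (126.2870,89.0018) → (53.4891,89.0018) → (53.4891,137.1628). Closed: final G1 returns to the first vertex.

**Shape 6** — `<path>` cubic bezier, stroke `#ff00ff` → score (S485, F1596). Control points (SVG): P0=(244.3066,64.7685), P1=(248.7936,71.6468), P2=(52.6312,87.5829), P3=(47.0920,72.6115); sampled at t=k/3. Machine vertices: (244.3066,77.6184) → (196.4020,69.2010) → (101.6807,63.6263) → (47.0920,69.7754). Open path.

G21
G90
G0 X163.9543 Y16.9591
M4 S485
G1 X161.8101 Y46.6788 F1596
G1 X156.5128 Y71.2427 F1596
G1 X148.0624 Y90.6506 F1596
M5
G0 X96.0630 Y15.4988
M4 S485
G1 X101.1368 Y84.0737 F1596
M5
G0 X68.3377 Y46.4754
M4 S485
G1 X79.8789 Y67.8753 F1596
G1 X87.6224 Y81.5618 F1596
G1 X100.3363 Y75.8569 F1596
M5
G0 X157.4587 Y94.3041
M4 S934
G1 X144.5115 Y76.7262 F1107
G1 X256.2438 Y122.2356 F1107
G1 X15.9787 Y128.8067 F1107
G1 X157.4587 Y94.3041 F1107
M5
G0 X53.4891 Y137.1628
M4 S934
G1 X126.2870 Y137.1628 F1107
G1 X126.2870 Y89.0018 F1107
G1 X53.4891 Y89.0018 F1107
G1 X53.4891 Y137.1628 F1107
M5
G0 X244.3066 Y77.6184
M4 S485
G1 X196.4020 Y69.2010 F1596
G1 X101.6807 Y63.6263 F1596
G1 X47.0920 Y69.7754 F1596
M5
G0 X0.0000 Y0.0000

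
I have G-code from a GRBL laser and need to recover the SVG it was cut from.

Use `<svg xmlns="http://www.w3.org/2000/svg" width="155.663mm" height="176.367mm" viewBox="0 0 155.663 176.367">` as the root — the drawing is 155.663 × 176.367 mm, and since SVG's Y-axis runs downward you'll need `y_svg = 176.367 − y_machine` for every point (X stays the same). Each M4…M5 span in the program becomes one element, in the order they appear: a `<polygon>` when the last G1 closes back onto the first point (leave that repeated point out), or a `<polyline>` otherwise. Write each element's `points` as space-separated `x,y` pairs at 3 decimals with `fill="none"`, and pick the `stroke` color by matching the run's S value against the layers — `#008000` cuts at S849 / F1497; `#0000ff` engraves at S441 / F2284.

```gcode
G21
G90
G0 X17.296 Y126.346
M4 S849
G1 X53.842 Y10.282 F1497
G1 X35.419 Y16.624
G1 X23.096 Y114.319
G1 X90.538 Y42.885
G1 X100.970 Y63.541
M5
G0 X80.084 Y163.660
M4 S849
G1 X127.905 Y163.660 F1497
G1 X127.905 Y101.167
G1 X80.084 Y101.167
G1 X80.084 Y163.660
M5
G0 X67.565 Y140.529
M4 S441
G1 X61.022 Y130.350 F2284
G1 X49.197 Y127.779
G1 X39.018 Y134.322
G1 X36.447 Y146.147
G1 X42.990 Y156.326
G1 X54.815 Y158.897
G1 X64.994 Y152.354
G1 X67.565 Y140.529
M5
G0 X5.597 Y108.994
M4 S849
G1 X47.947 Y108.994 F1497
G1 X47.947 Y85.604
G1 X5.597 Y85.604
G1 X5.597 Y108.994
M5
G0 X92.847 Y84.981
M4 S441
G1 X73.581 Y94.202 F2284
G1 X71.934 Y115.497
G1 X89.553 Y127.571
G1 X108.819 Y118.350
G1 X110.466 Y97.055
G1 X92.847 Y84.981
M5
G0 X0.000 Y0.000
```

<svg xmlns="http://www.w3.org/2000/svg" width="155.663mm" height="176.367mm" viewBox="0 0 155.663 176.367">
  <polyline points="17.296,50.021 53.842,166.085 35.419,159.743 23.096,62.048 90.538,133.482 100.970,112.826" fill="none" stroke="#008000"/>
  <polygon points="80.084,12.707 127.905,12.707 127.905,75.200 80.084,75.200" fill="none" stroke="#008000"/>
  <polygon points="67.565,35.838 61.022,46.017 49.197,48.588 39.018,42.045 36.447,30.220 42.990,20.041 54.815,17.470 64.994,24.013" fill="none" stroke="#0000ff"/>
  <polygon points="5.597,67.373 47.947,67.373 47.947,90.763 5.597,90.763" fill="none" stroke="#008000"/>
  <polygon points="92.847,91.386 73.581,82.165 71.934,60.870 89.553,48.796 108.819,58.017 110.466,79.312" fill="none" stroke="#0000ff"/>
</svg>

Each laser-on run becomes one SVG element. Flip Y back into SVG space with y_svg = 176.367 − y_machine.

Run 1: power S849 maps to stroke `#008000` (cut). The run is open, so emit a `<polyline>` with points (Y-flipped): 17.296,50.021 53.842,166.085 35.419,159.743 23.096,62.048 90.538,133.482 100.970,112.826.

Run 2: power S849 maps to stroke `#008000` (cut). The run returns to its start, so emit a `<polygon>` with points (Y-flipped): 80.084,12.707 127.905,12.707 127.905,75.200 80.084,75.200.

Run 3: power S441 maps to stroke `#0000ff` (engrave). The run returns to its start, so emit a `<polygon>` with points (Y-flipped): 67.565,35.838 61.022,46.017 49.197,48.588 39.018,42.045 36.447,30.220 42.990,20.041 54.815,17.470 64.994,24.013.

Run 4: power S849 maps to stroke `#008000` (cut). The run returns to its start, so emit a `<polygon>` with points (Y-flipped): 5.597,67.373 47.947,67.373 47.947,90.763 5.597,90.763.

Run 5: S441 ⇒ engrave layer `#0000ff`. The run returns to its start, so emit a `<polygon>` with points (Y-flipped): 92.847,91.386 73.581,82.165 71.934,60.870 89.553,48.796 108.819,58.017 110.466,79.312.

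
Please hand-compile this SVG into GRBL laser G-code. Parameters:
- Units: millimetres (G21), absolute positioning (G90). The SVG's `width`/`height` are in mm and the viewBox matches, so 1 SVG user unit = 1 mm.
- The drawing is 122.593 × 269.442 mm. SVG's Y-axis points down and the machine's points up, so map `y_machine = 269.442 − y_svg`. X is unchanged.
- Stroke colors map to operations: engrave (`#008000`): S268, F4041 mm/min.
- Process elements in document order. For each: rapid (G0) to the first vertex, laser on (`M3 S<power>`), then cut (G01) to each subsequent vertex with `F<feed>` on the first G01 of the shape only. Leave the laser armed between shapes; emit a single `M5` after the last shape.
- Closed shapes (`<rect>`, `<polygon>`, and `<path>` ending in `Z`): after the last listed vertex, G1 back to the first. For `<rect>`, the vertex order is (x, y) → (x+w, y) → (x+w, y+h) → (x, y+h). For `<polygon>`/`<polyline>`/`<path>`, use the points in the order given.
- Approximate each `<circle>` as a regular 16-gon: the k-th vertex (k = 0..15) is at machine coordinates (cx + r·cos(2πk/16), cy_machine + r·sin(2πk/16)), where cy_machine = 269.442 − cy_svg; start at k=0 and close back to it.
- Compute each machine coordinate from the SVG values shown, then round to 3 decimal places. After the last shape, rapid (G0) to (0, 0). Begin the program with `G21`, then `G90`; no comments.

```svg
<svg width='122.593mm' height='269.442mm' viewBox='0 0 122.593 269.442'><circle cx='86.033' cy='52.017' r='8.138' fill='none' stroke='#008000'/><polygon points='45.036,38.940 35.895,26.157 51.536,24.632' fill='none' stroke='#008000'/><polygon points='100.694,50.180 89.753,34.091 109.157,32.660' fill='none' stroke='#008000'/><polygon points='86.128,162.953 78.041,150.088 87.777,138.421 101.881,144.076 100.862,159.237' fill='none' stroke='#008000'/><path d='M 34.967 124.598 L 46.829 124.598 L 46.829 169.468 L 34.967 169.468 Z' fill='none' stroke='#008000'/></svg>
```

1 u = 1 mm; y_m = 269.442 − y.

[1] `<circle>` circle, #008000→engrave S268 F4041: (94.171,217.425) → (93.552,220.539) → (91.787,223.179) → (89.147,224.944) → (86.033,225.563) → (82.919,224.944) → (80.279,223.179) → (78.514,220.539) → (77.895,217.425) → (78.514,214.311) → (80.279,211.671) → (82.919,209.906) → (86.033,209.287) → (89.147,209.906) → (91.787,211.671) → (93.552,214.311) → (94.171,217.425) (closed)

[2] `<polygon>` regular polygon, #008000→engrave S268 F4041: (45.036,230.502) → (35.895,243.285) → (51.536,244.810) → (45.036,230.502) (closed)

[3] `<polygon>` regular polygon, #008000→engrave S268 F4041: (100.694,219.262) → (89.753,235.351) → (109.157,236.782) → (100.694,219.262) (closed)

[4] `<polygon>` regular polygon, #008000→engrave S268 F4041: (86.128,106.489) → (78.041,119.354) → (87.777,131.021) → (101.881,125.366) → (100.862,110.205) → (86.128,106.489) (closed)

[5] `<path>` rectangle, #008000→engrave S268 F4041: (34.967,144.844) → (46.829,144.844) → (46.829,99.974) → (34.967,99.974) → (34.967,144.844) (closed)

G21
G90
G0 X94.171 Y217.425
M3 S268
G01 X93.552 Y220.539 F4041
G01 X91.787 Y223.179
G01 X89.147 Y224.944
G01 X86.033 Y225.563
G01 X82.919 Y224.944
G01 X80.279 Y223.179
G01 X78.514 Y220.539
G01 X77.895 Y217.425
G01 X78.514 Y214.311
G01 X80.279 Y211.671
G01 X82.919 Y209.906
G01 X86.033 Y209.287
G01 X89.147 Y209.906
G01 X91.787 Y211.671
G01 X93.552 Y214.311
G01 X94.171 Y217.425
G0 X45.036 Y230.502
M3 S268
G01 X35.895 Y243.285 F4041
G01 X51.536 Y244.810
G01 X45.036 Y230.502
G0 X100.694 Y219.262
M3 S268
G01 X89.753 Y235.351 F4041
G01 X109.157 Y236.782
G01 X100.694 Y219.262
G0 X86.128 Y106.489
M3 S268
G01 X78.041 Y119.354 F4041
G01 X87.777 Y131.021
G01 X101.881 Y125.366
G01 X100.862 Y110.205
G01 X86.128 Y106.489
G0 X34.967 Y144.844
M3 S268
G01 X46.829 Y144.844 F4041
G01 X46.829 Y99.974
G01 X34.967 Y99.974
G01 X34.967 Y144.844
M5
G0 X0.000 Y0.000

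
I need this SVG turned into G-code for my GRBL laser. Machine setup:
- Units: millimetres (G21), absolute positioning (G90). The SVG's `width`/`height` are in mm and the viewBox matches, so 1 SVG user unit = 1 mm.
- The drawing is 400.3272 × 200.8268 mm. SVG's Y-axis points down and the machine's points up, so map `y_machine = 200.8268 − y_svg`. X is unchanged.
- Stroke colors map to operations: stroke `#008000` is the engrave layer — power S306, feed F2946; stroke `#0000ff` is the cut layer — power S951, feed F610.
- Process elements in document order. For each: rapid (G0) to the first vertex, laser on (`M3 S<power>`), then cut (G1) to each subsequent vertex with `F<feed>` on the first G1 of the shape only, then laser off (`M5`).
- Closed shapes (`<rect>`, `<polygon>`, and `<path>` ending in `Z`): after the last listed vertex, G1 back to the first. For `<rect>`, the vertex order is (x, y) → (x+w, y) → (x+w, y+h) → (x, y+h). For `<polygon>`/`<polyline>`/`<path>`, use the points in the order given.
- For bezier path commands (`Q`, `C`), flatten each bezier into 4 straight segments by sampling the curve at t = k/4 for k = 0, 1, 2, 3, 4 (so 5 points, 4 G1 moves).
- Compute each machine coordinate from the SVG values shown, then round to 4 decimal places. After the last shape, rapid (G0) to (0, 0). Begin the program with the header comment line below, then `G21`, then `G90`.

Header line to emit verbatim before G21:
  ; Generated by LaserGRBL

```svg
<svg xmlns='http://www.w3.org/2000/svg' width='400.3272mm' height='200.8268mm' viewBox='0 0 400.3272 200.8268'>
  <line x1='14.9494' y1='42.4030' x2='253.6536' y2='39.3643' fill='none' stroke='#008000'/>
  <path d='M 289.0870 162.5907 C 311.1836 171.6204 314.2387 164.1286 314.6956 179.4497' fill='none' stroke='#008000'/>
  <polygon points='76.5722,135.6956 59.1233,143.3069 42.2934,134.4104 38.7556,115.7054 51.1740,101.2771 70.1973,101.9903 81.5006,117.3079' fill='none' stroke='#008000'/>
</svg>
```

viewBox `0 0 400.3272 200.8268` with mm width/height → 1 unit = 1 mm. Flip: y_m = 200.8268 − y_svg.

**Shape 1** — `<line>` line segment, stroke `#008000` → engrave (S306, F2946). Machine vertices: (14.9494,158.4238) → (253.6536,161.4625). Open path.

**Shape 2** — `<path>` cubic bezier, stroke `#008000` → engrave (S306, F2946). Control points (SVG): P0=(289.0870,162.5907), P1=(311.1836,171.6204), P2=(314.2387,164.1286), P3=(314.6956,179.4497); sampled at t=k/4. Machine vertices: (289.0870,38.2361) → (302.3461,33.9470) → (310.0062,32.1659) → (313.6088,29.2051) → (314.6956,21.3771). Open path.

**Shape 3** — `<polygon>` regular polygon, stroke `#008000` → engrave (S306, F2946). Machine vertices: (76.5722,65.1312) → (59.1233,57.5199) → (42.2934,66.4164) → (38.7556,85.1214) → (51.1740,99.5497) → (70.1973,98.8365) → (81.5006,83.5189) → (76.5722,65.1312). Closed: final G1 returns to the first vertex.

; Generated by LaserGRBL
G21
G90
G0 X14.9494 Y158.4238
M3 S306
G1 X253.6536 Y161.4625 F2946
M5
G0 X289.0870 Y38.2361
M3 S306
G1 X302.3461 Y33.9470 F2946
G1 X310.0062 Y32.1659
G1 X313.6088 Y29.2051
G1 X314.6956 Y21.3771
M5
G0 X76.5722 Y65.1312
M3 S306
G1 X59.1233 Y57.5199 F2946
G1 X42.2934 Y66.4164
G1 X38.7556 Y85.1214
G1 X51.1740 Y99.5497
G1 X70.1973 Y98.8365
G1 X81.5006 Y83.5189
G1 X76.5722 Y65.1312
M5
G0 X0.0000 Y0.0000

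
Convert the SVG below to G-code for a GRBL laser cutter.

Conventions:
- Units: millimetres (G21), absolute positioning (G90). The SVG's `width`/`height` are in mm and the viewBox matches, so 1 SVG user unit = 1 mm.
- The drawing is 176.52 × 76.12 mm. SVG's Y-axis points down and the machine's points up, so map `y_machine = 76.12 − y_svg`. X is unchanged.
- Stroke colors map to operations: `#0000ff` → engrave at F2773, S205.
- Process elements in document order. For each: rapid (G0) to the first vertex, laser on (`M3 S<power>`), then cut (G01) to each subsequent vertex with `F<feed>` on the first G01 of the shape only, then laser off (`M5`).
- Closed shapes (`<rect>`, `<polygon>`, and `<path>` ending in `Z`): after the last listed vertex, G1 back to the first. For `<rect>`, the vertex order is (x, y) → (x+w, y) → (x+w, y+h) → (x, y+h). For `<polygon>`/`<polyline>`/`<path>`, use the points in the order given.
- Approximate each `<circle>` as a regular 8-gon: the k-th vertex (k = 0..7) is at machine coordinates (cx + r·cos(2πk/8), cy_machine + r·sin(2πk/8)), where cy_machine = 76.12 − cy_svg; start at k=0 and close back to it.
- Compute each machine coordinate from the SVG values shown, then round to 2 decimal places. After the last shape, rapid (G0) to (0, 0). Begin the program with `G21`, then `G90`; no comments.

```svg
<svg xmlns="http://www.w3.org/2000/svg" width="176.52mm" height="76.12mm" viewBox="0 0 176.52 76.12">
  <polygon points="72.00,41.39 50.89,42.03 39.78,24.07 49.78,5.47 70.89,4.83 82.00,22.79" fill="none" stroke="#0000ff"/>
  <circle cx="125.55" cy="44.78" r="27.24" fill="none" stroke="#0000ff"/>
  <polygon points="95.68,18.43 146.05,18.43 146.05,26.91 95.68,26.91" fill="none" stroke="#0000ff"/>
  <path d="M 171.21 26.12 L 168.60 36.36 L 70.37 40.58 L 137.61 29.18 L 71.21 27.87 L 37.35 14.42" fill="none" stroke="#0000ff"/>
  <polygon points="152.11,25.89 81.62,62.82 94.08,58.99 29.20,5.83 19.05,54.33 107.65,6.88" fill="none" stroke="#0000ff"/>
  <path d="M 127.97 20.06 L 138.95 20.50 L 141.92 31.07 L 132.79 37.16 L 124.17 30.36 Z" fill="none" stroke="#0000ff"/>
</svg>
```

viewBox `0 0 176.52 76.12` with mm width/height → 1 unit = 1 mm. Flip: y_m = 76.12 − y_svg.

**Shape 1** — `<polygon>` regular polygon, stroke `#0000ff` → engrave (S205, F2773). Machine vertices: (72.00,34.73) → (50.89,34.09) → (39.78,52.05) → (49.78,70.65) → (70.89,71.29) → (82.00,53.33) → (72.00,34.73). Closed: final G1 returns to the first vertex.

**Shape 2** — `<circle>` circle, stroke `#0000ff` → engrave (S205, F2773). Machine vertices: (152.79,31.34) → (144.81,50.60) → (125.55,58.58) → (106.29,50.60) → (98.31,31.34) → (106.29,12.08) → (125.55,4.10) → (144.81,12.08) → (152.79,31.34). Closed: final G1 returns to the first vertex.

**Shape 3** — `<polygon>` rectangle, stroke `#0000ff` → engrave (S205, F2773). Machine vertices: (95.68,57.69) → (146.05,57.69) → (146.05,49.21) → (95.68,49.21) → (95.68,57.69). Closed: final G1 returns to the first vertex.

**Shape 4** — `<path>` open polyline, stroke `#0000ff` → engrave (S205, F2773). Machine vertices: (171.21,50.00) → (168.60,39.76) → (70.37,35.54) → (137.61,46.94) → (71.21,48.25) → (37.35,61.70). Open path.

**Shape 5** — `<polygon>` closed polygon, stroke `#0000ff` → engrave (S205, F2773). Machine vertices: (152.11,50.23) → (81.62,13.30) → (94.08,17.13) → (29.20,70.29) → (19.05,21.79) → (107.65,69.24) → (152.11,50.23). Closed: final G1 returns to the first vertex.

**Shape 6** — `<path>` regular polygon, stroke `#0000ff` → engrave (S205, F2773). Machine vertices: (127.97,56.06) → (138.95,55.62) → (141.92,45.05) → (132.79,38.96) → (124.17,45.76) → (127.97,56.06). Closed: final G1 returns to the first vertex.

G21
G90
G0 X72.00 Y34.73
M3 S205
G01 X50.89 Y34.09 F2773
G01 X39.78 Y52.05
G01 X49.78 Y70.65
G01 X70.89 Y71.29
G01 X82.00 Y53.33
G01 X72.00 Y34.73
M5
G0 X152.79 Y31.34
M3 S205
G01 X144.81 Y50.60 F2773
G01 X125.55 Y58.58
G01 X106.29 Y50.60
G01 X98.31 Y31.34
G01 X106.29 Y12.08
G01 X125.55 Y4.10
G01 X144.81 Y12.08
G01 X152.79 Y31.34
M5
G0 X95.68 Y57.69
M3 S205
G01 X146.05 Y57.69 F2773
G01 X146.05 Y49.21
G01 X95.68 Y49.21
G01 X95.68 Y57.69
M5
G0 X171.21 Y50.00
M3 S205
G01 X168.60 Y39.76 F2773
G01 X70.37 Y35.54
G01 X137.61 Y46.94
G01 X71.21 Y48.25
G01 X37.35 Y61.70
M5
G0 X152.11 Y50.23
M3 S205
G01 X81.62 Y13.30 F2773
G01 X94.08 Y17.13
G01 X29.20 Y70.29
G01 X19.05 Y21.79
G01 X107.65 Y69.24
G01 X152.11 Y50.23
M5
G0 X127.97 Y56.06
M3 S205
G01 X138.95 Y55.62 F2773
G01 X141.92 Y45.05
G01 X132.79 Y38.96
G01 X124.17 Y45.76
G01 X127.97 Y56.06
M5
G0 X0.00 Y0.00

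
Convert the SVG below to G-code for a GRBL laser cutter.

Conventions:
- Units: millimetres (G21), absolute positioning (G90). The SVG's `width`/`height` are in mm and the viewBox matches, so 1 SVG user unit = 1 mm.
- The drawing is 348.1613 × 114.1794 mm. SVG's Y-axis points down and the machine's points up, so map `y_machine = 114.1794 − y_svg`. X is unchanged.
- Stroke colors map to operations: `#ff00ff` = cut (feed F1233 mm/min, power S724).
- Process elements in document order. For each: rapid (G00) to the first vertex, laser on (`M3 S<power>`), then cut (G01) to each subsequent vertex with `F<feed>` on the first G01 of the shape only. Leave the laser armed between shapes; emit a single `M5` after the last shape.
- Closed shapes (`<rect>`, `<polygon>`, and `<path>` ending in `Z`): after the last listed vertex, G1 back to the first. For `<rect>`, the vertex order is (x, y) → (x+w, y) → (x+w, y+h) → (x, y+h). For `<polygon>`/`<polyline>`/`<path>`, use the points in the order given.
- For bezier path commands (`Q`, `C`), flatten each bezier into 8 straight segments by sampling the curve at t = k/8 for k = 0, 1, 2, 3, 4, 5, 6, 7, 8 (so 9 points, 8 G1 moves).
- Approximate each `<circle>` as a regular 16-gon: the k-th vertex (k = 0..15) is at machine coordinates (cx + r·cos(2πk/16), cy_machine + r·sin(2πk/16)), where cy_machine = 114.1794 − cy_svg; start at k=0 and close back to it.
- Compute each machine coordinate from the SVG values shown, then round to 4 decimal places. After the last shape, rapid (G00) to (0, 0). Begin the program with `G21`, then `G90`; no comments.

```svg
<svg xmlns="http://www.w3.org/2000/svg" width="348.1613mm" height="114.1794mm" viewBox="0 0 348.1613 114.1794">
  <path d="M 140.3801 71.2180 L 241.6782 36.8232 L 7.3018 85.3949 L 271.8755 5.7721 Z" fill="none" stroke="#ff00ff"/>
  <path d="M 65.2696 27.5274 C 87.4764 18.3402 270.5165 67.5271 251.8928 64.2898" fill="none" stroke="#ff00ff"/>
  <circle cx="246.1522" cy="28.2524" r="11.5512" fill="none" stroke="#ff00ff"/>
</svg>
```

Since the viewBox matches the mm dimensions, user units are millimetres directly. The only transform is the Y-flip y_m = 114.1794 − y_svg.

Shape 1 is a closed polygon drawn with `<path>`. Its stroke #ff00ff means cut at S724, F1233. After flipping Y the toolpath is (140.3801,42.9614) → (241.6782,77.3562) → (7.3018,28.7845) → (271.8755,108.4073) → (140.3801,42.9614), returning to the start.

Shape 2 is a cubic bezier drawn with `<path>`. Its stroke #ff00ff means cut at S724, F1233. After flipping Y the toolpath is (65.2696,86.6520) → (80.4282,87.5773) → (106.4169,84.3285) → (138.9877,78.2039) → (173.8926,70.5020) → (206.8836,62.5212) → (233.7126,55.5599) → (250.1317,50.9166) → (251.8928,49.8896).

Shape 3 is a circle drawn with `<circle>`. Its stroke #ff00ff means cut at S724, F1233. After flipping Y the toolpath is (257.7034,85.9270) → (256.8241,90.3475) → (254.3201,94.0949) → (250.5727,96.5989) → (246.1522,97.4782) → (241.7317,96.5989) → (237.9843,94.0949) → (235.4803,90.3475) → (234.6010,85.9270) → (235.4803,81.5065) → (237.9843,77.7591) → (241.7317,75.2551) → (246.1522,74.3758) → (250.5727,75.2551) → (254.3201,77.7591) → (256.8241,81.5065) → (257.7034,85.9270), returning to the start.

G21
G90
G00 X140.3801 Y42.9614
M3 S724
G01 X241.6782 Y77.3562 F1233
G01 X7.3018 Y28.7845
G01 X271.8755 Y108.4073
G01 X140.3801 Y42.9614
G00 X65.2696 Y86.6520
M3 S724
G01 X80.4282 Y87.5773 F1233
G01 X106.4169 Y84.3285
G01 X138.9877 Y78.2039
G01 X173.8926 Y70.5020
G01 X206.8836 Y62.5212
G01 X233.7126 Y55.5599
G01 X250.1317 Y50.9166
G01 X251.8928 Y49.8896
G00 X257.7034 Y85.9270
M3 S724
G01 X256.8241 Y90.3475 F1233
G01 X254.3201 Y94.0949
G01 X250.5727 Y96.5989
G01 X246.1522 Y97.4782
G01 X241.7317 Y96.5989
G01 X237.9843 Y94.0949
G01 X235.4803 Y90.3475
G01 X234.6010 Y85.9270
G01 X235.4803 Y81.5065
G01 X237.9843 Y77.7591
G01 X241.7317 Y75.2551
G01 X246.1522 Y74.3758
G01 X250.5727 Y75.2551
G01 X254.3201 Y77.7591
G01 X256.8241 Y81.5065
G01 X257.7034 Y85.9270
M5
G00 X0.0000 Y0.0000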